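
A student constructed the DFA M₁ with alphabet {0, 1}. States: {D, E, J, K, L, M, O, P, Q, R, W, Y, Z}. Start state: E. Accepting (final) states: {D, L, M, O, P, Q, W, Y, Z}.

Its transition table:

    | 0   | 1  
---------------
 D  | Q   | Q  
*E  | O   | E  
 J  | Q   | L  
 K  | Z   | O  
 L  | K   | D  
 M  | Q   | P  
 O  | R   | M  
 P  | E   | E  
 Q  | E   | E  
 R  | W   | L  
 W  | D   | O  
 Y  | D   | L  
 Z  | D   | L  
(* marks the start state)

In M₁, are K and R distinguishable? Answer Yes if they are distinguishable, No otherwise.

No

States {J,Y} cannot be reached from the start state, so discard them.
Start with accepting vs non-accepting: {D,L,M,O,P,Q,W,Z} | {E,K,R}.
On input 0, block {D,L,M,O,P,Q,W,Z} splits into {L,O,P,Q} and {D,M,W,Z}.
On input 1, block {L,O,P,Q} splits into {P,Q} and {L,O}.
Split {E,K,R} by δ(·,0) → {K,R} and {E}.
Refine {D,M,W,Z} on symbol 0: members go to different blocks, giving {D,M} and {W,Z}.
Stable partition: {P,Q} | {K,R} | {D,M} | {L,O} | {E} | {W,Z} — 6 equivalence classes.
K and R lie in the same block of the stable partition, so they are equivalent — no string distinguishes them.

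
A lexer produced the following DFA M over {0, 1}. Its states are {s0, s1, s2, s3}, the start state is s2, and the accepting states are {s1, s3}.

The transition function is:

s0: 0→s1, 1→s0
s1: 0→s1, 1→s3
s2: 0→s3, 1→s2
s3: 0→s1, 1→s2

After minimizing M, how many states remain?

Reachable states from the start: {s1,s2,s3}. Unreachable: {s0} — drop them.
P0 = {s1,s3} | {s2}.
Split {s1,s3} by δ(·,1) → {s1} and {s3}.
Stable partition: {s1} | {s2} | {s3} — 3 equivalence classes.

3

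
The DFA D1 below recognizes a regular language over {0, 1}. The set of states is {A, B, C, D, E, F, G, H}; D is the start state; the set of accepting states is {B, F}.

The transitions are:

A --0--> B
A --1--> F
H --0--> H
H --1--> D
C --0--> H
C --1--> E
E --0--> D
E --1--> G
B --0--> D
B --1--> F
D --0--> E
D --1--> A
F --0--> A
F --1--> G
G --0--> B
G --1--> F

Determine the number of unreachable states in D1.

BFS from D reaches {A, B, D, E, F, G}; the 2 state(s) C, H are never visited.

2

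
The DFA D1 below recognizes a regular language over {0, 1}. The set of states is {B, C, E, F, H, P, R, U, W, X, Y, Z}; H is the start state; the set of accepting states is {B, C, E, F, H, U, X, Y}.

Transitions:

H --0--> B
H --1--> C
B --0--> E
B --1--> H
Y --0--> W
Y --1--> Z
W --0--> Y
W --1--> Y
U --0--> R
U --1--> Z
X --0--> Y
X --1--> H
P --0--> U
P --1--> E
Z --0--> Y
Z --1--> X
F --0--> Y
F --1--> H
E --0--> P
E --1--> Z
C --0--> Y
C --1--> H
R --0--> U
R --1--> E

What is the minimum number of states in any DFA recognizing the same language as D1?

First remove the unreachable states {F}; 11 states remain.
Initial partition by acceptance: {B,C,E,H,U,X,Y} | {P,R,W,Z}.
Refine {B,C,E,H,U,X,Y} on symbol 0: members go to different blocks, giving {B,C,H,X} and {E,U,Y}.
Split {B,C,H,X} by δ(·,0) → {B,C,X} and {H}.
Split {P,R,W,Z} by δ(·,1) → {P,R,W} and {Z}.
No further refinement is possible. Final partition (5 blocks): {B,C,X} | {P,R,W} | {E,U,Y} | {H} | {Z}.

5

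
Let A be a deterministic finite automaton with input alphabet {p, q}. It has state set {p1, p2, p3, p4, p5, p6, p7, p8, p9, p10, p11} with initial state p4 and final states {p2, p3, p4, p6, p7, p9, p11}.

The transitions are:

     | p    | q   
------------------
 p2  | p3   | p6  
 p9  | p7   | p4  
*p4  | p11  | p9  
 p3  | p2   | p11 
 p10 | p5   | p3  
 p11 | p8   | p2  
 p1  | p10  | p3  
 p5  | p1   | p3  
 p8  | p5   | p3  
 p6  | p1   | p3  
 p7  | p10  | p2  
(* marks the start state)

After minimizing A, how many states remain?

Start with accepting vs non-accepting: {p2,p3,p4,p6,p7,p9,p11} | {p1,p5,p8,p10}.
Refine {p2,p3,p4,p6,p7,p9,p11} on symbol p: members go to different blocks, giving {p2,p3,p4,p9} and {p6,p7,p11}.
Split {p2,p3,p4,p9} by δ(·,p) → {p2,p3} and {p4,p9}.
The partition is now stable with 4 blocks: {p2,p3} | {p1,p5,p8,p10} | {p6,p7,p11} | {p4,p9}.

4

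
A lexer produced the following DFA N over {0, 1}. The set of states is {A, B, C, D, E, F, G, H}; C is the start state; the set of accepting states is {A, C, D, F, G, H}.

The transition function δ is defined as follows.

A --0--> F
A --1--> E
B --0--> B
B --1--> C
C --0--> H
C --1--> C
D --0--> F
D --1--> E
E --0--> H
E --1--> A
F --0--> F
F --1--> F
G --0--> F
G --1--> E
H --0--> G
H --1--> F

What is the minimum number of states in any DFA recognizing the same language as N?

States {B,D} cannot be reached from the start state, so discard them.
Start with accepting vs non-accepting: {A,C,F,G,H} | {E}.
Split {A,C,F,G,H} by δ(·,1) → {C,F,H} and {A,G}.
Refine {C,F,H} on symbol 0: members go to different blocks, giving {C,F} and {H}.
Split {C,F} by δ(·,0) → {C} and {F}.
Stable partition: {C} | {E} | {A,G} | {H} | {F} — 5 equivalence classes.

5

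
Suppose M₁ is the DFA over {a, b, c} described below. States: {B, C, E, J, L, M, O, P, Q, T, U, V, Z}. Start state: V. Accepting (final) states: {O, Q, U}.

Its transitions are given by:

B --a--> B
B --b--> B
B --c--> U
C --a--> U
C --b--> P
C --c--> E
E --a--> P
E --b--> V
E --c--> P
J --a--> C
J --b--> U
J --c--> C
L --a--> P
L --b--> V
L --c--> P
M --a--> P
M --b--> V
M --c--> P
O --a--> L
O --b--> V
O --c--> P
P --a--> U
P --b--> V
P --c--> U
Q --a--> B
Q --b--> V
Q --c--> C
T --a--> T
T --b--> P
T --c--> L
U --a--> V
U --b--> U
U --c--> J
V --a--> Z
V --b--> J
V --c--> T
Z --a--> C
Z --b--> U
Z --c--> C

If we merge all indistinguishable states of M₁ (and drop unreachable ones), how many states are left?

7

Reachable states from the start: {C,E,J,L,P,T,U,V,Z}. Unreachable: {B,M,O,Q} — drop them.
Start with accepting vs non-accepting: {U} | {C,E,J,L,P,T,V,Z}.
Split {C,E,J,L,P,T,V,Z} by δ(·,a) → {E,J,L,T,V,Z} and {C,P}.
Split {E,J,L,T,V,Z} by δ(·,a) → {E,J,L,Z} and {T,V}.
Refine {E,J,L,Z} on symbol b: members go to different blocks, giving {J,Z} and {E,L}.
Split {C,P} by δ(·,b) → {C} and {P}.
Refine {T,V} on symbol a: members go to different blocks, giving {V} and {T}.
No further refinement is possible. Final partition (7 blocks): {U} | {J,Z} | {C} | {V} | {E,L} | {P} | {T}.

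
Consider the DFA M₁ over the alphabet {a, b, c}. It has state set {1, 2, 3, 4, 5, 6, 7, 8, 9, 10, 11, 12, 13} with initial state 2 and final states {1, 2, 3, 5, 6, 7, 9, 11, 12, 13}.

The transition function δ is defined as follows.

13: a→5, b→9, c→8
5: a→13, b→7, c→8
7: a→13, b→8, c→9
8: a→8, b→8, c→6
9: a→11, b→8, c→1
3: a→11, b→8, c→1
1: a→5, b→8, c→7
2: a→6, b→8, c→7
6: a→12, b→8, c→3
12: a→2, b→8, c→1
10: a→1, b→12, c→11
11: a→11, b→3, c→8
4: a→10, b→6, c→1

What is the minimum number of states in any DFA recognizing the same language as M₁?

States {4,10} cannot be reached from the start state, so discard them.
P0 = {1,2,3,5,6,7,9,11,12,13} | {8}.
Split {1,2,3,5,6,7,9,11,12,13} by δ(·,b) → {1,2,3,6,7,9,12} and {5,11,13}.
Split {1,2,3,6,7,9,12} by δ(·,a) → {1,3,7,9} and {2,6,12}.
No further refinement is possible. Final partition (4 blocks): {1,3,7,9} | {8} | {5,11,13} | {2,6,12}.

4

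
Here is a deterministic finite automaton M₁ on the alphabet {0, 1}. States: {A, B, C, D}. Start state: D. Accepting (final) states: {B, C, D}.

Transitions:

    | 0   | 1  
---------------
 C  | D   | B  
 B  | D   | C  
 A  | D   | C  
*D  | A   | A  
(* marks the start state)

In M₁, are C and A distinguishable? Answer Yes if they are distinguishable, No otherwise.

Yes

Every state is reachable, so we keep all 4.
Initial partition by acceptance: {B,C,D} | {A}.
Refine {B,C,D} on symbol 0: members go to different blocks, giving {B,C} and {D}.
The partition is now stable with 3 blocks: {B,C} | {A} | {D}.
C and A end up in different blocks, so they are distinguishable. For instance, the string 'ε' is accepted from only C.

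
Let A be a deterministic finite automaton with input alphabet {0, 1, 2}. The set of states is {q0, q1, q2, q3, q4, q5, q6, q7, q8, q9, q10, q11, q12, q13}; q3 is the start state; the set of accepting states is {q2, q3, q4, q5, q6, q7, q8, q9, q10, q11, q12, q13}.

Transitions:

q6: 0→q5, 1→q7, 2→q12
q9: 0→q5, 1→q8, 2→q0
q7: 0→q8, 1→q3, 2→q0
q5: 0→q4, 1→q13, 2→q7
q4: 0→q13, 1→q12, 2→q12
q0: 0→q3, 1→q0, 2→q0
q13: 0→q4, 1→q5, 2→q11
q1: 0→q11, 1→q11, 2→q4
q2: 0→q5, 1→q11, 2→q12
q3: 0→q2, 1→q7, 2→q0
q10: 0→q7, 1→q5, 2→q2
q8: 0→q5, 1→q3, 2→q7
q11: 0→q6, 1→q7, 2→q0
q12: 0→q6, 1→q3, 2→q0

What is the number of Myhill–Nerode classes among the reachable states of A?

4

Reachable states from the start: {q0,q2,q3,q4,q5,q6,q7,q8,q11,q12,q13}. Unreachable: {q1,q9,q10} — drop them.
Start with accepting vs non-accepting: {q2,q3,q4,q5,q6,q7,q8,q11,q12,q13} | {q0}.
On input 2, block {q2,q3,q4,q5,q6,q7,q8,q11,q12,q13} splits into {q2,q4,q5,q6,q8,q13} and {q3,q7,q11,q12}.
Refine {q2,q4,q5,q6,q8,q13} on symbol 1: members go to different blocks, giving {q2,q4,q6,q8} and {q5,q13}.
The partition is now stable with 4 blocks: {q2,q4,q6,q8} | {q0} | {q3,q7,q11,q12} | {q5,q13}.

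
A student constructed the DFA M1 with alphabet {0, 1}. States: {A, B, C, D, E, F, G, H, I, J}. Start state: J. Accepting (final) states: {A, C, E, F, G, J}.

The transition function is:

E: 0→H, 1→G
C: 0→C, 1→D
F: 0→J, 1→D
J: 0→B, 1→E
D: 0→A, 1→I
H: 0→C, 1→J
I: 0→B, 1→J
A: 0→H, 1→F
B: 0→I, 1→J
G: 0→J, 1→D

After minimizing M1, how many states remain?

7

All states are reachable from the start state.
Start with accepting vs non-accepting: {A,C,E,F,G,J} | {B,D,H,I}.
Refine {A,C,E,F,G,J} on symbol 0: members go to different blocks, giving {A,E,J} and {C,F,G}.
On input 1, block {A,E,J} splits into {A,E} and {J}.
Split {B,D,H,I} by δ(·,0) → {B,I} and {D} and {H}.
Refine {C,F,G} on symbol 0: members go to different blocks, giving {F,G} and {C}.
Stable partition: {A,E} | {B,I} | {F,G} | {J} | {D} | {H} | {C} — 7 equivalence classes.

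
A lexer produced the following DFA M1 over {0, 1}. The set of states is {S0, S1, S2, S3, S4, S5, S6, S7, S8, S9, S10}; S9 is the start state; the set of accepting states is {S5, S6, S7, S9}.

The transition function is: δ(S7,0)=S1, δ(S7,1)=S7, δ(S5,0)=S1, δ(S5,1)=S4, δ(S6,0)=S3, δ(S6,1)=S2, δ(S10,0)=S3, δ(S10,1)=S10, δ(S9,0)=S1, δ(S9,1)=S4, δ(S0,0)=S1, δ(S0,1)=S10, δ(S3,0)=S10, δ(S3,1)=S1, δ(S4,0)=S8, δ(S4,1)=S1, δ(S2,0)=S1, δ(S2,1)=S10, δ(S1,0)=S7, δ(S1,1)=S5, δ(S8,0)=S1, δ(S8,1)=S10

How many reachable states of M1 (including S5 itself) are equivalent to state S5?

States {S0,S2,S6} cannot be reached from the start state, so discard them.
P0 = {S5,S7,S9} | {S1,S3,S4,S8,S10}.
On input 1, block {S5,S7,S9} splits into {S5,S9} and {S7}.
Refine {S1,S3,S4,S8,S10} on symbol 0: members go to different blocks, giving {S3,S4,S8,S10} and {S1}.
Refine {S3,S4,S8,S10} on symbol 0: members go to different blocks, giving {S3,S4,S10} and {S8}.
Split {S3,S4,S10} by δ(·,0) → {S3,S10} and {S4}.
On input 1, block {S3,S10} splits into {S3} and {S10}.
No further refinement is possible. Final partition (7 blocks): {S5,S9} | {S3} | {S7} | {S1} | {S8} | {S4} | {S10}.
State S5 belongs to the block {S5,S9}, which has 2 states.

2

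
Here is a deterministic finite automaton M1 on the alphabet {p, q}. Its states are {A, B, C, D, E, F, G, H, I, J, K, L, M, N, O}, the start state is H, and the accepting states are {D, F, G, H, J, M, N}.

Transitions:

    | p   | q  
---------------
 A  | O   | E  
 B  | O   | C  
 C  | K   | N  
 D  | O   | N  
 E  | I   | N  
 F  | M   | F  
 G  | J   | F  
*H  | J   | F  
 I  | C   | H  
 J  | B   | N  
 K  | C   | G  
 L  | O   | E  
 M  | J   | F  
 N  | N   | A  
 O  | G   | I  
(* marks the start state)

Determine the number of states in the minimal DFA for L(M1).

Reachable states from the start: {A,B,C,E,F,G,H,I,J,K,M,N,O}. Unreachable: {D,L} — drop them.
P0 = {F,G,H,J,M,N} | {A,B,C,E,I,K,O}.
Split {F,G,H,J,M,N} by δ(·,p) → {F,G,H,M,N} and {J}.
Refine {F,G,H,M,N} on symbol p: members go to different blocks, giving {G,H,M} and {F,N}.
Split {A,B,C,E,I,K,O} by δ(·,p) → {A,B,C,E,I,K} and {O}.
Split {A,B,C,E,I,K} by δ(·,p) → {C,E,I,K} and {A,B}.
Refine {C,E,I,K} on symbol q: members go to different blocks, giving {C,E} and {I,K}.
Split {F,N} by δ(·,p) → {F} and {N}.
Stable partition: {G,H,M} | {C,E} | {J} | {F} | {O} | {A,B} | {I,K} | {N} — 8 equivalence classes.

8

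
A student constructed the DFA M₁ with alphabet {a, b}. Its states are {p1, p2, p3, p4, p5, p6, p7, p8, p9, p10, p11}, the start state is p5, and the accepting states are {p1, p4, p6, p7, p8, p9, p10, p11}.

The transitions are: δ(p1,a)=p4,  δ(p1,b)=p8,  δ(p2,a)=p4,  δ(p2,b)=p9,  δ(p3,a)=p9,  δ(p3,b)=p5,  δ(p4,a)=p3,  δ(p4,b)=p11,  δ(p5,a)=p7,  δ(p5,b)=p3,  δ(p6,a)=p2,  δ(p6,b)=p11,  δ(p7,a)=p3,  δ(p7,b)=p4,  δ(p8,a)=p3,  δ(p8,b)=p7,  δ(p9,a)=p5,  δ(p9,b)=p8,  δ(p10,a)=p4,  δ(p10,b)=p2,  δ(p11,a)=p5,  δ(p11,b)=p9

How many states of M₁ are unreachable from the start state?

Starting at p5 and following transitions, the reachable set is {p3, p4, p5, p7, p8, p9, p11}. That leaves p1, p2, p6, p10 unreachable — 4 in total.

4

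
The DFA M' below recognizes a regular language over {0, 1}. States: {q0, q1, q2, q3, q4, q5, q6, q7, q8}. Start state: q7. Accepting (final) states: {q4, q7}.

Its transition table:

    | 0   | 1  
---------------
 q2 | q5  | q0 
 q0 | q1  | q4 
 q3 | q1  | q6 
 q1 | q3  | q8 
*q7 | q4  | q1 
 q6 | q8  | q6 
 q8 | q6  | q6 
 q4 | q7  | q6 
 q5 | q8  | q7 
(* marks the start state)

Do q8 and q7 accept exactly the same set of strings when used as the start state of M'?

First remove the unreachable states {q0,q2,q5}; 6 states remain.
Initial partition by acceptance: {q4,q7} | {q1,q3,q6,q8}.
No further refinement is possible. Final partition (2 blocks): {q4,q7} | {q1,q3,q6,q8}.
q8 and q7 end up in different blocks, so they are distinguishable. For instance, the string 'ε' is accepted from only q7.

No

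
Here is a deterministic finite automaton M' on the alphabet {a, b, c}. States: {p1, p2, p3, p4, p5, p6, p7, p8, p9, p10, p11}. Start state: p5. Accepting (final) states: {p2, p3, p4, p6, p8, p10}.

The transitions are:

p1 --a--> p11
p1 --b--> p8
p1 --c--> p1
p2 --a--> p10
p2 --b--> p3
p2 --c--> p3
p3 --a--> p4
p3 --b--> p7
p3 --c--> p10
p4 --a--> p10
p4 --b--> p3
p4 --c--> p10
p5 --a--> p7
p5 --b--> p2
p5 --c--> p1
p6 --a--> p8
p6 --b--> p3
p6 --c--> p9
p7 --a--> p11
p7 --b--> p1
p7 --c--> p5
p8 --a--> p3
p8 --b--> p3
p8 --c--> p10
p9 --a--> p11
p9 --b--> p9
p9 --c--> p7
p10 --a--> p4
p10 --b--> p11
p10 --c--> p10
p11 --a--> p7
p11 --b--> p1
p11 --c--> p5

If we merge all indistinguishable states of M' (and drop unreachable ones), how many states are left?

First remove the unreachable states {p6,p9}; 9 states remain.
Initial partition by acceptance: {p2,p3,p4,p8,p10} | {p1,p5,p7,p11}.
On input b, block {p2,p3,p4,p8,p10} splits into {p2,p4,p8} and {p3,p10}.
Split {p1,p5,p7,p11} by δ(·,b) → {p1,p5} and {p7,p11}.
Stable partition: {p2,p4,p8} | {p1,p5} | {p3,p10} | {p7,p11} — 4 equivalence classes.

4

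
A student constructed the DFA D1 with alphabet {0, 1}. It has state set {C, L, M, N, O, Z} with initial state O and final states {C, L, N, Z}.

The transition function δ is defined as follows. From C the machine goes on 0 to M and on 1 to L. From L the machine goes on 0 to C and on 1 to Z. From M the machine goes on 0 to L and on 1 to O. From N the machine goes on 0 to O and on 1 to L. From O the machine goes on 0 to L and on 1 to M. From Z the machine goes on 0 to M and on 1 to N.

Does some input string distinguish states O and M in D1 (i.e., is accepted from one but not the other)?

Every state is reachable, so we keep all 6.
Start with accepting vs non-accepting: {C,L,N,Z} | {M,O}.
Refine {C,L,N,Z} on symbol 0: members go to different blocks, giving {C,N,Z} and {L}.
Refine {C,N,Z} on symbol 1: members go to different blocks, giving {C,N} and {Z}.
The partition is now stable with 4 blocks: {C,N} | {M,O} | {L} | {Z}.
O and M lie in the same block of the stable partition, so they are equivalent — no string distinguishes them.

No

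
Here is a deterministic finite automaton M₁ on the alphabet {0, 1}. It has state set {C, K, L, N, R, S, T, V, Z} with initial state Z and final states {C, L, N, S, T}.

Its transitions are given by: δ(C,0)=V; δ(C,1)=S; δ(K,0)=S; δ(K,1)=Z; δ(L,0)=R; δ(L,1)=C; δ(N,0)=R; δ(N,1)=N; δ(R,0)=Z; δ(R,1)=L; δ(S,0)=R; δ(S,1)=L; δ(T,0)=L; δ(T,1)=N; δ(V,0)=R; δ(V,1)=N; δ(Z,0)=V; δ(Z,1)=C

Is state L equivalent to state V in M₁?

States {K,T} cannot be reached from the start state, so discard them.
Initial partition by acceptance: {C,L,N,S} | {R,V,Z}.
Stable partition: {C,L,N,S} | {R,V,Z} — 2 equivalence classes.
L and V end up in different blocks, so they are distinguishable. For instance, the string 'ε' is accepted from only L.

No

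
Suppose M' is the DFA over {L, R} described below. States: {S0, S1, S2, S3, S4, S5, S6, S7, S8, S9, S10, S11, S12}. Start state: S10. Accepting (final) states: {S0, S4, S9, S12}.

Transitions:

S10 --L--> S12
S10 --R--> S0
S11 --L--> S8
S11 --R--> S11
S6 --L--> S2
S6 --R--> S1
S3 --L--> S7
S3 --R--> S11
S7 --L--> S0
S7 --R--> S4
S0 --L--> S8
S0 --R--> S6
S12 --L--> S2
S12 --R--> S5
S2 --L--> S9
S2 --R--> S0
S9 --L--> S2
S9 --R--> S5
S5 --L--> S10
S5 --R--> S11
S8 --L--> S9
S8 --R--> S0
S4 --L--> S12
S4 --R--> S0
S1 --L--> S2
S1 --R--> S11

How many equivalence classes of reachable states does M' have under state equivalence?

3

Reachable states from the start: {S0,S1,S2,S5,S6,S8,S9,S10,S11,S12}. Unreachable: {S3,S4,S7} — drop them.
Start with accepting vs non-accepting: {S0,S9,S12} | {S1,S2,S5,S6,S8,S10,S11}.
Refine {S1,S2,S5,S6,S8,S10,S11} on symbol L: members go to different blocks, giving {S1,S5,S6,S11} and {S2,S8,S10}.
Stable partition: {S0,S9,S12} | {S1,S5,S6,S11} | {S2,S8,S10} — 3 equivalence classes.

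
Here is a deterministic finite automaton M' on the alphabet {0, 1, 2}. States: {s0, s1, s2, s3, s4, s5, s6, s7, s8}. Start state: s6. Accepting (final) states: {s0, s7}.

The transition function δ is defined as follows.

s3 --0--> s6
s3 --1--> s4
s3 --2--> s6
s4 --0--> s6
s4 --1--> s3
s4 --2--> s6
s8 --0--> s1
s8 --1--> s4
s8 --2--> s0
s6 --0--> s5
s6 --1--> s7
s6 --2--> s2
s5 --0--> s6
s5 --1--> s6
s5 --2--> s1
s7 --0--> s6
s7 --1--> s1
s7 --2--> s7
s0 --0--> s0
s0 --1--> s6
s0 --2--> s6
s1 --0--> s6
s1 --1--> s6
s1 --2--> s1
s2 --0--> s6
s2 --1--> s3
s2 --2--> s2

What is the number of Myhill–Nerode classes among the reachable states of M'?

First remove the unreachable states {s0,s8}; 7 states remain.
Start with accepting vs non-accepting: {s7} | {s1,s2,s3,s4,s5,s6}.
On input 1, block {s1,s2,s3,s4,s5,s6} splits into {s1,s2,s3,s4,s5} and {s6}.
Refine {s1,s2,s3,s4,s5} on symbol 1: members go to different blocks, giving {s2,s3,s4} and {s1,s5}.
Split {s2,s3,s4} by δ(·,2) → {s3,s4} and {s2}.
Stable partition: {s7} | {s3,s4} | {s6} | {s1,s5} | {s2} — 5 equivalence classes.

5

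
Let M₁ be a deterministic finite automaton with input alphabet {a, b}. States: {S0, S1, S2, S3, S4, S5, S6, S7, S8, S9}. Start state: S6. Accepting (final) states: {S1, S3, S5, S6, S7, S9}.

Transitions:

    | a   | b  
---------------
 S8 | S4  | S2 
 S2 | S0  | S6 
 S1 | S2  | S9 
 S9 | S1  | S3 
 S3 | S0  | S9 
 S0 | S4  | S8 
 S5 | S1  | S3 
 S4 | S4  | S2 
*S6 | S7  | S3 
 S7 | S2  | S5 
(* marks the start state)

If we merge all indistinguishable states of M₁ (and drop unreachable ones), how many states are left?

6

Every state is reachable, so we keep all 10.
Start with accepting vs non-accepting: {S1,S3,S5,S6,S7,S9} | {S0,S2,S4,S8}.
On input a, block {S1,S3,S5,S6,S7,S9} splits into {S1,S3,S7} and {S5,S6,S9}.
On input b, block {S0,S2,S4,S8} splits into {S0,S4,S8} and {S2}.
On input a, block {S1,S3,S7} splits into {S1,S7} and {S3}.
On input b, block {S0,S4,S8} splits into {S4,S8} and {S0}.
The partition is now stable with 6 blocks: {S1,S7} | {S4,S8} | {S5,S6,S9} | {S2} | {S3} | {S0}.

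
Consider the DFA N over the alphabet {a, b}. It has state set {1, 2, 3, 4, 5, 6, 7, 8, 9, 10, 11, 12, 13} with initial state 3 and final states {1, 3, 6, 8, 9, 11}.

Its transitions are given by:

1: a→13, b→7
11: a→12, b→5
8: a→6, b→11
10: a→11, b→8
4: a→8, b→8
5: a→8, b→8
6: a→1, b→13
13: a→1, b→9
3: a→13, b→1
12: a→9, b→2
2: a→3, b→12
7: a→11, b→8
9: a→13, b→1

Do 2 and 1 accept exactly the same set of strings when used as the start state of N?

States {4,10} cannot be reached from the start state, so discard them.
Start with accepting vs non-accepting: {1,3,6,8,9,11} | {2,5,7,12,13}.
Refine {1,3,6,8,9,11} on symbol a: members go to different blocks, giving {1,3,9,11} and {6,8}.
Refine {1,3,9,11} on symbol b: members go to different blocks, giving {1,11} and {3,9}.
Refine {2,5,7,12,13} on symbol a: members go to different blocks, giving {2,12} and {7,13} and {5}.
On input a, block {1,11} splits into {1} and {11}.
On input a, block {6,8} splits into {6} and {8}.
Split {7,13} by δ(·,a) → {7} and {13}.
The partition is now stable with 9 blocks: {1} | {2,12} | {6} | {3,9} | {7} | {5} | {11} | {8} | {13}.
2 and 1 end up in different blocks, so they are distinguishable. For instance, the string 'ε' is accepted from only 1.

No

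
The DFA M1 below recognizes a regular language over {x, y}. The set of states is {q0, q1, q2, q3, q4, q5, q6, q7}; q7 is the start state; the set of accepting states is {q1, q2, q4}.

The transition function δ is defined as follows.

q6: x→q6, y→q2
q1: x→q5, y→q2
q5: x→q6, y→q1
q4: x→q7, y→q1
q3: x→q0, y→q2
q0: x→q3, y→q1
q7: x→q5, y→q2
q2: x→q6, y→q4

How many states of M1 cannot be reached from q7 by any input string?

2

BFS from q7 reaches {q1, q2, q4, q5, q6, q7}; the 2 state(s) q0, q3 are never visited.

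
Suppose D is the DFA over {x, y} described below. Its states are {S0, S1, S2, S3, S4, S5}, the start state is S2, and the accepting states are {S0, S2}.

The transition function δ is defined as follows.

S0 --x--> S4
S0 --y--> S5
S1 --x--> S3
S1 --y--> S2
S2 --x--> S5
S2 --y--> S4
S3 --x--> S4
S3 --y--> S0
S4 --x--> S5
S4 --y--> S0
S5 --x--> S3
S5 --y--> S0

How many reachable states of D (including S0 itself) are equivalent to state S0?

First remove the unreachable states {S1}; 5 states remain.
P0 = {S0,S2} | {S3,S4,S5}.
Stable partition: {S0,S2} | {S3,S4,S5} — 2 equivalence classes.
The equivalence class containing S0 is {S0,S2}, of size 2.

2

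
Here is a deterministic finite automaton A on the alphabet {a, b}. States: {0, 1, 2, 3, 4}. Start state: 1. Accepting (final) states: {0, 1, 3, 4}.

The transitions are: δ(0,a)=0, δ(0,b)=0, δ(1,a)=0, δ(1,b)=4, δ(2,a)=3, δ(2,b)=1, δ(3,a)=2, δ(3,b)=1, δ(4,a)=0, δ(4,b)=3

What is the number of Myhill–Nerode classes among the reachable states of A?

P0 = {0,1,3,4} | {2}.
Split {0,1,3,4} by δ(·,a) → {0,1,4} and {3}.
On input b, block {0,1,4} splits into {0,1} and {4}.
Split {0,1} by δ(·,b) → {0} and {1}.
The partition is now stable with 5 blocks: {0} | {2} | {3} | {4} | {1}.

5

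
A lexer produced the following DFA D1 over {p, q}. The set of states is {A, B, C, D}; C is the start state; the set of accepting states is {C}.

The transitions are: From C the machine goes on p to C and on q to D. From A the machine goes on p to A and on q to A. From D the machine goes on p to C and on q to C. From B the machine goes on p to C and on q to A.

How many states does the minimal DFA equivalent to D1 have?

2

First remove the unreachable states {A,B}; 2 states remain.
Start with accepting vs non-accepting: {C} | {D}.
No further refinement is possible. Final partition (2 blocks): {C} | {D}.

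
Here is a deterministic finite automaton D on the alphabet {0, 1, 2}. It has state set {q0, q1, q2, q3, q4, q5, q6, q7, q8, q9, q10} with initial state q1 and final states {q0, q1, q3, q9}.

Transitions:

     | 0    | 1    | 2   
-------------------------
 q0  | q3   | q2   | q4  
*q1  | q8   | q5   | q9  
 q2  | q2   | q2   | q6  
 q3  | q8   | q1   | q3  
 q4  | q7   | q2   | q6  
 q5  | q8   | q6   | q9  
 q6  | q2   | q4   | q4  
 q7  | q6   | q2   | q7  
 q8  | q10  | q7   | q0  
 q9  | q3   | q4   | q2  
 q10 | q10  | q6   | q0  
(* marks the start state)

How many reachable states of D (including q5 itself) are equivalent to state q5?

Start with accepting vs non-accepting: {q0,q1,q3,q9} | {q2,q4,q5,q6,q7,q8,q10}.
On input 0, block {q0,q1,q3,q9} splits into {q0,q9} and {q1,q3}.
Refine {q2,q4,q5,q6,q7,q8,q10} on symbol 2: members go to different blocks, giving {q2,q4,q6,q7} and {q5,q8,q10}.
Split {q1,q3} by δ(·,1) → {q1} and {q3}.
The partition is now stable with 5 blocks: {q0,q9} | {q2,q4,q6,q7} | {q1} | {q5,q8,q10} | {q3}.
State q5 belongs to the block {q5,q8,q10}, which has 3 states.

3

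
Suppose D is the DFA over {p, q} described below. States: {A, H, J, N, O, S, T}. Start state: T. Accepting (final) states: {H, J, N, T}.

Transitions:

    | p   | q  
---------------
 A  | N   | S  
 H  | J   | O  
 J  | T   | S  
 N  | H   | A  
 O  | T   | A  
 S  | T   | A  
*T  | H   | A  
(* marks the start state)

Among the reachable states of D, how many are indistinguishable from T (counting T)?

Every state is reachable, so we keep all 7.
Initial partition by acceptance: {H,J,N,T} | {A,O,S}.
No further refinement is possible. Final partition (2 blocks): {H,J,N,T} | {A,O,S}.
State T belongs to the block {H,J,N,T}, which has 4 states.

4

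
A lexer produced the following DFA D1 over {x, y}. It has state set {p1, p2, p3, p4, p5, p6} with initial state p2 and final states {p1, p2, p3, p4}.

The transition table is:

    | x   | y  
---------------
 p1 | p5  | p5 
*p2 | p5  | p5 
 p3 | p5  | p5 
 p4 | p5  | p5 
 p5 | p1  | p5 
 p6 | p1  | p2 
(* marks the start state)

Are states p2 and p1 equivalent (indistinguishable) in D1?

Yes

Reachable states from the start: {p1,p2,p5}. Unreachable: {p3,p4,p6} — drop them.
Initial partition by acceptance: {p1,p2} | {p5}.
The partition is now stable with 2 blocks: {p1,p2} | {p5}.
p2 and p1 lie in the same block of the stable partition, so they are equivalent — no string distinguishes them.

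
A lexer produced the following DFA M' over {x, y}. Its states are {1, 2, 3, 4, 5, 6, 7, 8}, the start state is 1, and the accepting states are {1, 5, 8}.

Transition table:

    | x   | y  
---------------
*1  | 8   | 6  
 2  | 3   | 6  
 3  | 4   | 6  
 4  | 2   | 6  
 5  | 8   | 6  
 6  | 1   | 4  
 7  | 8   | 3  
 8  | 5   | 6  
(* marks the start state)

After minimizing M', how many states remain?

3

Reachable states from the start: {1,2,3,4,5,6,8}. Unreachable: {7} — drop them.
P0 = {1,5,8} | {2,3,4,6}.
On input x, block {2,3,4,6} splits into {2,3,4} and {6}.
Stable partition: {1,5,8} | {2,3,4} | {6} — 3 equivalence classes.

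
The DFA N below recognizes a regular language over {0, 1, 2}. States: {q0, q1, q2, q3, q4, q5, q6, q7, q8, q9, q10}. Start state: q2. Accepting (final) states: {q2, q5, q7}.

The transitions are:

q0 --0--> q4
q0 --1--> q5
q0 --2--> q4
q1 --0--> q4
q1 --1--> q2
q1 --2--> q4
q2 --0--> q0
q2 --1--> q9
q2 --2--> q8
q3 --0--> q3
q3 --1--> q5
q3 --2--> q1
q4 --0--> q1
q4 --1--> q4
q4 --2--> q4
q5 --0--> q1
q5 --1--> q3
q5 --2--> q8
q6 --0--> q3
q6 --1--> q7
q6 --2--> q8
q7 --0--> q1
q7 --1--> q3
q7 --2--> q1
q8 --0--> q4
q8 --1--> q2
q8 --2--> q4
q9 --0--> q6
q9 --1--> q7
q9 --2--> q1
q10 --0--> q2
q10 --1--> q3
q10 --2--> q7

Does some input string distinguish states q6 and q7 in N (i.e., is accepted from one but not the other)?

Reachable states from the start: {q0,q1,q2,q3,q4,q5,q6,q7,q8,q9}. Unreachable: {q10} — drop them.
Start with accepting vs non-accepting: {q2,q5,q7} | {q0,q1,q3,q4,q6,q8,q9}.
Split {q0,q1,q3,q4,q6,q8,q9} by δ(·,1) → {q0,q1,q3,q6,q8,q9} and {q4}.
Refine {q0,q1,q3,q6,q8,q9} on symbol 0: members go to different blocks, giving {q0,q1,q8} and {q3,q6,q9}.
Stable partition: {q2,q5,q7} | {q0,q1,q8} | {q4} | {q3,q6,q9} — 4 equivalence classes.
q6 and q7 end up in different blocks, so they are distinguishable. For instance, the string 'ε' is accepted from only q7.

Yes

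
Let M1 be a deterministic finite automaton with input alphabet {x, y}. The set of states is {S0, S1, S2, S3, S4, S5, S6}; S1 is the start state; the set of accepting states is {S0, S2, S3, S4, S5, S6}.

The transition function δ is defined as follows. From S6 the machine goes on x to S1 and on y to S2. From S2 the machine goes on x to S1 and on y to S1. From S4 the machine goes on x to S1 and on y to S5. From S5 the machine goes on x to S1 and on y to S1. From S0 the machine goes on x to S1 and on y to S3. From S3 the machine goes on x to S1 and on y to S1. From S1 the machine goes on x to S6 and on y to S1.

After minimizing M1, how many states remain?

First remove the unreachable states {S0,S3,S4,S5}; 3 states remain.
P0 = {S2,S6} | {S1}.
Split {S2,S6} by δ(·,y) → {S2} and {S6}.
Stable partition: {S2} | {S1} | {S6} — 3 equivalence classes.

3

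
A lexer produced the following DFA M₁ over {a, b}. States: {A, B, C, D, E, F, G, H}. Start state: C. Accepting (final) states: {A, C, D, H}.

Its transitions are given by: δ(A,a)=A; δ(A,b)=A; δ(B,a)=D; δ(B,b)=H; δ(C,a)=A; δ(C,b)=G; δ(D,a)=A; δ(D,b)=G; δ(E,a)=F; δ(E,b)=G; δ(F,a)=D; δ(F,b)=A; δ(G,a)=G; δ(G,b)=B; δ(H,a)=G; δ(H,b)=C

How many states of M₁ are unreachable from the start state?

BFS from C reaches {A, B, C, D, G, H}; the 2 state(s) E, F are never visited.

2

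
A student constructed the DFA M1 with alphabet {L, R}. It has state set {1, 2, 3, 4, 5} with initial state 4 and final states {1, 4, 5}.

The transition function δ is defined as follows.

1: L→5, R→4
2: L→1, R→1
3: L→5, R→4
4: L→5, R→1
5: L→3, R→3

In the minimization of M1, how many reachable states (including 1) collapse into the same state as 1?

2

First remove the unreachable states {2}; 4 states remain.
Initial partition by acceptance: {1,4,5} | {3}.
Refine {1,4,5} on symbol L: members go to different blocks, giving {1,4} and {5}.
No further refinement is possible. Final partition (3 blocks): {1,4} | {3} | {5}.
The equivalence class containing 1 is {1,4}, of size 2.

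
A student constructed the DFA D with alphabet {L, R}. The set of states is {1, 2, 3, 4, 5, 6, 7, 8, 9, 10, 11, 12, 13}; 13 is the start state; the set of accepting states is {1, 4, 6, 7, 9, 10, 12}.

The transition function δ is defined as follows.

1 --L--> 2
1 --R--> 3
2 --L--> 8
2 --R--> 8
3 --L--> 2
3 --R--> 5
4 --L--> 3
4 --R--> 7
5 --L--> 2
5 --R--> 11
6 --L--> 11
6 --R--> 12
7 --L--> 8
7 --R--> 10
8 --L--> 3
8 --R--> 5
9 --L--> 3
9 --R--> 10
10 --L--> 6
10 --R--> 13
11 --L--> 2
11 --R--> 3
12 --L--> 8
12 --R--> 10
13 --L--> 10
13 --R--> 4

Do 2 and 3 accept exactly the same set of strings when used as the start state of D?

Yes

First remove the unreachable states {1,9}; 11 states remain.
Initial partition by acceptance: {4,6,7,10,12} | {2,3,5,8,11,13}.
Refine {4,6,7,10,12} on symbol L: members go to different blocks, giving {4,6,7,12} and {10}.
Refine {4,6,7,12} on symbol R: members go to different blocks, giving {4,6} and {7,12}.
Split {2,3,5,8,11,13} by δ(·,L) → {2,3,5,8,11} and {13}.
No further refinement is possible. Final partition (5 blocks): {4,6} | {2,3,5,8,11} | {10} | {7,12} | {13}.
2 and 3 lie in the same block of the stable partition, so they are equivalent — no string distinguishes them.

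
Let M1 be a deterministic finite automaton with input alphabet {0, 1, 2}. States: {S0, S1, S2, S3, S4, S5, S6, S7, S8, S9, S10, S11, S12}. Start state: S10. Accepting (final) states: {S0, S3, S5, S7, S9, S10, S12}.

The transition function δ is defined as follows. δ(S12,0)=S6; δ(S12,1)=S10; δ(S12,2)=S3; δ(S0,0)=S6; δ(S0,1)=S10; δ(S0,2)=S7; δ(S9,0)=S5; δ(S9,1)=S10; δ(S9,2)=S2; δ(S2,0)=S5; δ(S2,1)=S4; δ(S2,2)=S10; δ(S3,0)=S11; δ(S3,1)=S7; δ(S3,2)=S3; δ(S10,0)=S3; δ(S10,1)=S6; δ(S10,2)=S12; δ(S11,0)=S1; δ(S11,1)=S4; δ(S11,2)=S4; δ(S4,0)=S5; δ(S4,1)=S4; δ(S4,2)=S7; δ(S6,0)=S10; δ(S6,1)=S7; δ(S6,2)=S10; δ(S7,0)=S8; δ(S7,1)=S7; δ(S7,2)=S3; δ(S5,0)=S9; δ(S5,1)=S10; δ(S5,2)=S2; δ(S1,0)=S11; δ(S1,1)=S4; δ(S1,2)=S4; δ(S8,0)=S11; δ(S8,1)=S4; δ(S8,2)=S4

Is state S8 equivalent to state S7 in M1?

No

First remove the unreachable states {S0}; 12 states remain.
P0 = {S3,S5,S7,S9,S10,S12} | {S1,S2,S4,S6,S8,S11}.
On input 0, block {S3,S5,S7,S9,S10,S12} splits into {S3,S7,S12} and {S5,S9,S10}.
On input 1, block {S3,S7,S12} splits into {S3,S7} and {S12}.
Split {S1,S2,S4,S6,S8,S11} by δ(·,0) → {S1,S8,S11} and {S2,S4,S6}.
Refine {S5,S9,S10} on symbol 0: members go to different blocks, giving {S5,S9} and {S10}.
Refine {S2,S4,S6} on symbol 0: members go to different blocks, giving {S2,S4} and {S6}.
Refine {S2,S4} on symbol 2: members go to different blocks, giving {S2} and {S4}.
The partition is now stable with 8 blocks: {S3,S7} | {S1,S8,S11} | {S5,S9} | {S12} | {S2} | {S10} | {S6} | {S4}.
S8 and S7 end up in different blocks, so they are distinguishable. For instance, the string 'ε' is accepted from only S7.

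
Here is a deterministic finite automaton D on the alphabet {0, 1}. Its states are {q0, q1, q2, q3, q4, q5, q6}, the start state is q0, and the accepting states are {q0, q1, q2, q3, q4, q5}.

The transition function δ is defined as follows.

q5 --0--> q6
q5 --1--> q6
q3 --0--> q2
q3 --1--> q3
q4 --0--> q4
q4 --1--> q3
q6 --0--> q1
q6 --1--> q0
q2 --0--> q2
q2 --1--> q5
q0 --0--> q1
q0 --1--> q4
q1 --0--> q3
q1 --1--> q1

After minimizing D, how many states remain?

7

All states are reachable from the start state.
P0 = {q0,q1,q2,q3,q4,q5} | {q6}.
Refine {q0,q1,q2,q3,q4,q5} on symbol 0: members go to different blocks, giving {q0,q1,q2,q3,q4} and {q5}.
Refine {q0,q1,q2,q3,q4} on symbol 1: members go to different blocks, giving {q0,q1,q3,q4} and {q2}.
On input 0, block {q0,q1,q3,q4} splits into {q0,q1,q4} and {q3}.
Refine {q0,q1,q4} on symbol 0: members go to different blocks, giving {q0,q4} and {q1}.
Refine {q0,q4} on symbol 0: members go to different blocks, giving {q0} and {q4}.
Stable partition: {q0} | {q6} | {q5} | {q2} | {q3} | {q1} | {q4} — 7 equivalence classes.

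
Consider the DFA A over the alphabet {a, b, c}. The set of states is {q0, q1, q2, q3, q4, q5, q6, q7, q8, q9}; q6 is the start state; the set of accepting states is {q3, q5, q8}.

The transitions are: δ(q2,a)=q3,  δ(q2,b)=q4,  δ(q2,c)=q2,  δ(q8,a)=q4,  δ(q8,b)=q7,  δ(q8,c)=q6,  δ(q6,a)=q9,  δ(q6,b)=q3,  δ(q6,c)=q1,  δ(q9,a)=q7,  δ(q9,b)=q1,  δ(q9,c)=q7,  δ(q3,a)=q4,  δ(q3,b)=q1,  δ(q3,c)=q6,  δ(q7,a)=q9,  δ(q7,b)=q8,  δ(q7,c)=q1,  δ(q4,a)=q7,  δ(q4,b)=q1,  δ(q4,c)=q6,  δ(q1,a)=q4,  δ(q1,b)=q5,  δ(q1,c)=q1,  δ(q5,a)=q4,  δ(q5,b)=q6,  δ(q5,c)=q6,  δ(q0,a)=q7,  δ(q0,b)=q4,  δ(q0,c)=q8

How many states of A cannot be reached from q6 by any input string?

2

Starting at q6 and following transitions, the reachable set is {q1, q3, q4, q5, q6, q7, q8, q9}. That leaves q0, q2 unreachable — 2 in total.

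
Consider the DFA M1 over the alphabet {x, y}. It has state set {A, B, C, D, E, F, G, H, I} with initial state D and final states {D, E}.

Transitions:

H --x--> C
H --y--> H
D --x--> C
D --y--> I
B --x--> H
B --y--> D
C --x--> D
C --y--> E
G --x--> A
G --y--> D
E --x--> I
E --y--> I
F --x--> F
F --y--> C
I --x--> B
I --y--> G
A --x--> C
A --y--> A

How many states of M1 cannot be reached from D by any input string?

Starting at D and following transitions, the reachable set is {A, B, C, D, E, G, H, I}. That leaves F unreachable — 1 in total.

1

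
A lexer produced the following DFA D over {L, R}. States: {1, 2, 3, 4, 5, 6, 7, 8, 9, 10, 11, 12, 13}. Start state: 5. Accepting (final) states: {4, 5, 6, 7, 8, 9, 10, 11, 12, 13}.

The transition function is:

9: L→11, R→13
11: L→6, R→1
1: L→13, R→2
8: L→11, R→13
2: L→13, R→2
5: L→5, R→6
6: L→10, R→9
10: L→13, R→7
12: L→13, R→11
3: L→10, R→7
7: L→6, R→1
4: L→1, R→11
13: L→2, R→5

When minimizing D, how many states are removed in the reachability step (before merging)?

4

BFS from 5 reaches {1, 2, 5, 6, 7, 9, 10, 11, 13}; the 4 state(s) 3, 4, 8, 12 are never visited.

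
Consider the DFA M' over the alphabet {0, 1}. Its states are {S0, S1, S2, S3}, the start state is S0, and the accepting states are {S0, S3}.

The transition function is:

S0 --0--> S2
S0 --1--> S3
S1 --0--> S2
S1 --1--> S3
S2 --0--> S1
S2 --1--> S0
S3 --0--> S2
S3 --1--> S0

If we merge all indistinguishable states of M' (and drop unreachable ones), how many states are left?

2

All states are reachable from the start state.
Start with accepting vs non-accepting: {S0,S3} | {S1,S2}.
The partition is now stable with 2 blocks: {S0,S3} | {S1,S2}.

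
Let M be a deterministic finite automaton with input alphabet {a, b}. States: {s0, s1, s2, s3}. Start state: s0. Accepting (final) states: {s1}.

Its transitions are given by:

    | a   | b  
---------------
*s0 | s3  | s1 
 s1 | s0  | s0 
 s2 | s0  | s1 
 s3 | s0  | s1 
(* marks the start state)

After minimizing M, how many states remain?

Reachable states from the start: {s0,s1,s3}. Unreachable: {s2} — drop them.
Start with accepting vs non-accepting: {s1} | {s0,s3}.
No further refinement is possible. Final partition (2 blocks): {s1} | {s0,s3}.

2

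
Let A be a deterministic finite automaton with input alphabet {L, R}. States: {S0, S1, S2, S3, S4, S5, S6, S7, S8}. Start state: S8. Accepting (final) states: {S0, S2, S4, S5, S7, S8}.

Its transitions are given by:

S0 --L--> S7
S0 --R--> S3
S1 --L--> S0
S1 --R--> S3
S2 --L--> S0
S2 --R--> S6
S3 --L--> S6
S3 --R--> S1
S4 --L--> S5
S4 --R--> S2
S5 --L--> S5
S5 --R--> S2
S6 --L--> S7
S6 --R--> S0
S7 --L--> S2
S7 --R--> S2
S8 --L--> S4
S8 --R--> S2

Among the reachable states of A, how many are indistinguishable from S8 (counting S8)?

3

All states are reachable from the start state.
P0 = {S0,S2,S4,S5,S7,S8} | {S1,S3,S6}.
Split {S0,S2,S4,S5,S7,S8} by δ(·,R) → {S4,S5,S7,S8} and {S0,S2}.
Split {S4,S5,S7,S8} by δ(·,L) → {S4,S5,S8} and {S7}.
Split {S1,S3,S6} by δ(·,L) → {S1} and {S3} and {S6}.
On input L, block {S0,S2} splits into {S0} and {S2}.
The partition is now stable with 7 blocks: {S4,S5,S8} | {S1} | {S0} | {S7} | {S3} | {S6} | {S2}.
The equivalence class containing S8 is {S4,S5,S8}, of size 3.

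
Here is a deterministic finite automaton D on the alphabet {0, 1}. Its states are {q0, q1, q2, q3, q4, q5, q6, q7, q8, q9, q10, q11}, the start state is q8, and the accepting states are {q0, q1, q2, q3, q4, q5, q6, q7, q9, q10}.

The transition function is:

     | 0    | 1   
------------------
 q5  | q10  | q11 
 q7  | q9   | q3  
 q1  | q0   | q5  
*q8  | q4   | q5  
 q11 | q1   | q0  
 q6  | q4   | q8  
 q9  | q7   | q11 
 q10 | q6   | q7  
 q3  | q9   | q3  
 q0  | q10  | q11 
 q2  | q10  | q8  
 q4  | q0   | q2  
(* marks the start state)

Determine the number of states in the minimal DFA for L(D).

All states are reachable from the start state.
Start with accepting vs non-accepting: {q0,q1,q2,q3,q4,q5,q6,q7,q9,q10} | {q8,q11}.
Refine {q0,q1,q2,q3,q4,q5,q6,q7,q9,q10} on symbol 1: members go to different blocks, giving {q0,q2,q5,q6,q9} and {q1,q3,q4,q7,q10}.
Refine {q1,q3,q4,q7,q10} on symbol 1: members go to different blocks, giving {q3,q7,q10} and {q1,q4}.
Refine {q0,q2,q5,q6,q9} on symbol 0: members go to different blocks, giving {q0,q2,q5,q9} and {q6}.
On input 0, block {q3,q7,q10} splits into {q3,q7} and {q10}.
Refine {q0,q2,q5,q9} on symbol 0: members go to different blocks, giving {q0,q2,q5} and {q9}.
Stable partition: {q0,q2,q5} | {q8,q11} | {q3,q7} | {q1,q4} | {q6} | {q10} | {q9} — 7 equivalence classes.

7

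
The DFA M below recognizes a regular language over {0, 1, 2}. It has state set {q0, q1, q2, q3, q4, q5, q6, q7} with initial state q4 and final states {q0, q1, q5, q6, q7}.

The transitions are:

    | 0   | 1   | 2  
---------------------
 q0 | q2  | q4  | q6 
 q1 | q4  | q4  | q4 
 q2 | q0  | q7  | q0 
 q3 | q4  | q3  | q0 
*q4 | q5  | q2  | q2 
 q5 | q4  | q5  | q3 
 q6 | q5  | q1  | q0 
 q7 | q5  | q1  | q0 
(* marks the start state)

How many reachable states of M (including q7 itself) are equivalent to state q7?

2

Start with accepting vs non-accepting: {q0,q1,q5,q6,q7} | {q2,q3,q4}.
Split {q0,q1,q5,q6,q7} by δ(·,0) → {q0,q1,q5} and {q6,q7}.
Split {q0,q1,q5} by δ(·,1) → {q0,q1} and {q5}.
Split {q0,q1} by δ(·,2) → {q0} and {q1}.
Refine {q2,q3,q4} on symbol 0: members go to different blocks, giving {q2} and {q3} and {q4}.
The partition is now stable with 7 blocks: {q0} | {q2} | {q6,q7} | {q5} | {q1} | {q3} | {q4}.
The equivalence class containing q7 is {q6,q7}, of size 2.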